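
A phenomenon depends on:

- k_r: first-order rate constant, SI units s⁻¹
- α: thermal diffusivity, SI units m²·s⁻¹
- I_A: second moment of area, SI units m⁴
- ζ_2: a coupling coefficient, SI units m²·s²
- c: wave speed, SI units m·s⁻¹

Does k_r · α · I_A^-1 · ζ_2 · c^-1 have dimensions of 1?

Sum the exponent of each base dimension across the product:
  L: [k_r]_L + [α]_L − [I_A]_L + [ζ_2]_L − [c]_L = (0) + (2) − (4) + (2) − (1) = -1
  T: [k_r]_T + [α]_T − [I_A]_T + [ζ_2]_T − [c]_T = (-1) + (-1) − (0) + (2) − (-1) = 1
Net dimensions [L⁻¹ T] ≠ [1] — not dimensionless.

no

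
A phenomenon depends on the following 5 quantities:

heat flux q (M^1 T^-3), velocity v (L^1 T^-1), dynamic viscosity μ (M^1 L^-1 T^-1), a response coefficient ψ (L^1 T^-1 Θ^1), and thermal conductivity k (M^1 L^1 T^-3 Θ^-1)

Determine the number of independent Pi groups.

1

There are 5 variables and 4 base dimensions (M, L, T, Θ).
The dimension matrix has rank 4.
Independent dimensionless groups: 5 − 4 = 1.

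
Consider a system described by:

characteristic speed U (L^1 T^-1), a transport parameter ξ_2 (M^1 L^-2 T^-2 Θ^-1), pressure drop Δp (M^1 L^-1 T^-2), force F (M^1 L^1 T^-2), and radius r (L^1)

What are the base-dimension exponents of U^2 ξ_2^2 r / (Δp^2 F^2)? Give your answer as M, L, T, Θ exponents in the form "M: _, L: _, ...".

Collect each base-dimension exponent across the product:
  M: 2·(0) + 2·(1) − 2·(1) − 2·(1) + (0) = -2
  L: 2·(1) + 2·(-2) − 2·(-1) − 2·(1) + (1) = -1
  T: 2·(-1) + 2·(-2) − 2·(-2) − 2·(-2) + (0) = 2
  Θ: 2·(0) + 2·(-1) − 2·(0) − 2·(0) + (0) = -2
So the dimensions are [M⁻² L⁻¹ T² Θ⁻²].

M: -2, L: -1, T: 2, Θ: -2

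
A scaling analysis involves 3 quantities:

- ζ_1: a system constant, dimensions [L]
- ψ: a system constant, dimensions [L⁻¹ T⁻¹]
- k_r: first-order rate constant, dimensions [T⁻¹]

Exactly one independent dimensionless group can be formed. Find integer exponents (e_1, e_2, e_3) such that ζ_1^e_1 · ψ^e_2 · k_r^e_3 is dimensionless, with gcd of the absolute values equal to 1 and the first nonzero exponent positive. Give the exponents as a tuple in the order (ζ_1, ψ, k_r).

L: e_1·(1) + e_2·(-1) + e_3·(0) = 0
T: e_1·(0) + e_2·(-1) + e_3·(-1) = 0
Solving this homogeneous linear system for the smallest-integer solution (first nonzero entry positive) gives (1, 1, -1).

(1, 1, -1)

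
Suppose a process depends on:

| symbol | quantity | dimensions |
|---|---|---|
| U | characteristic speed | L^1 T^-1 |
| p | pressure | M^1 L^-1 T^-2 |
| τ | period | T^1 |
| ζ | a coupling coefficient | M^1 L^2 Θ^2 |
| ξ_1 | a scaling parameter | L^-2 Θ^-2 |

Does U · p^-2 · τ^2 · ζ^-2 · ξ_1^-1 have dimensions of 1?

no

Sum the exponent of each base dimension across the product:
  M: [U]_M − 2·[p]_M + 2·[τ]_M − 2·[ζ]_M − [ξ_1]_M = (0) − 2·(1) + 2·(0) − 2·(1) − (0) = -4
  L: [U]_L − 2·[p]_L + 2·[τ]_L − 2·[ζ]_L − [ξ_1]_L = (1) − 2·(-1) + 2·(0) − 2·(2) − (-2) = 1
  T: [U]_T − 2·[p]_T + 2·[τ]_T − 2·[ζ]_T − [ξ_1]_T = (-1) − 2·(-2) + 2·(1) − 2·(0) − (0) = 5
  Θ: [U]_Θ − 2·[p]_Θ + 2·[τ]_Θ − 2·[ζ]_Θ − [ξ_1]_Θ = (0) − 2·(0) + 2·(0) − 2·(2) − (-2) = -2
Net dimensions [M⁻⁴ L T⁵ Θ⁻²] ≠ [1] — not dimensionless.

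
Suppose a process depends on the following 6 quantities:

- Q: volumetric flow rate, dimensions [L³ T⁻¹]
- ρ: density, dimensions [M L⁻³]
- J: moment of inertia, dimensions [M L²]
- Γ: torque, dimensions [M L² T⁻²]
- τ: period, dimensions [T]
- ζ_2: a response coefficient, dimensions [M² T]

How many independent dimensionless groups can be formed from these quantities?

3

There are 6 variables and 3 base dimensions (M, L, T).
The dimension matrix has rank 3.
Independent dimensionless groups: 6 − 3 = 3.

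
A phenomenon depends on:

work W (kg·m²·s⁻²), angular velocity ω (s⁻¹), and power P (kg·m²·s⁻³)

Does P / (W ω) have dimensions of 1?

yes

Sum the exponent of each base dimension across the product:
  M: −[W]_M − [ω]_M + [P]_M = −(1) − (0) + (1) = 0
  L: −[W]_L − [ω]_L + [P]_L = −(2) − (0) + (2) = 0
  T: −[W]_T − [ω]_T + [P]_T = −(-2) − (-1) + (-3) = 0
All base exponents vanish — dimensionless.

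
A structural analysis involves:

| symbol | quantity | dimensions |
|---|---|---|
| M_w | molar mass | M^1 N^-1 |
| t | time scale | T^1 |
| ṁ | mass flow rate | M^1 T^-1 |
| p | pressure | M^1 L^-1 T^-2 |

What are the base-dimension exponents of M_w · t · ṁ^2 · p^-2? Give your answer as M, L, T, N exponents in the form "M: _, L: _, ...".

Collect each base-dimension exponent across the product:
  M: (1) + (0) + 2·(1) − 2·(1) = 1
  L: (0) + (0) + 2·(0) − 2·(-1) = 2
  T: (0) + (1) + 2·(-1) − 2·(-2) = 3
  N: (-1) + (0) + 2·(0) − 2·(0) = -1
So the dimensions are [M L² T³ N⁻¹].

M: 1, L: 2, T: 3, N: -1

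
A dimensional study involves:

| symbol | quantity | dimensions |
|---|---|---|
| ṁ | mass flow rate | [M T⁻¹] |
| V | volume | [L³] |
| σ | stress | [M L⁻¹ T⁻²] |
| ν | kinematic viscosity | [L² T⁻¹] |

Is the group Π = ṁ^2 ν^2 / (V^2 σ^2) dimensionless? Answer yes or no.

Sum the exponent of each base dimension across the product:
  M: 2·[ṁ]_M − 2·[V]_M − 2·[σ]_M + 2·[ν]_M = 2·(1) − 2·(0) − 2·(1) + 2·(0) = 0
  L: 2·[ṁ]_L − 2·[V]_L − 2·[σ]_L + 2·[ν]_L = 2·(0) − 2·(3) − 2·(-1) + 2·(2) = 0
  T: 2·[ṁ]_T − 2·[V]_T − 2·[σ]_T + 2·[ν]_T = 2·(-1) − 2·(0) − 2·(-2) + 2·(-1) = 0
  Θ: 2·[ṁ]_Θ − 2·[V]_Θ − 2·[σ]_Θ + 2·[ν]_Θ = 2·(0) − 2·(0) − 2·(0) + 2·(0) = 0
All base exponents vanish — dimensionless.

yes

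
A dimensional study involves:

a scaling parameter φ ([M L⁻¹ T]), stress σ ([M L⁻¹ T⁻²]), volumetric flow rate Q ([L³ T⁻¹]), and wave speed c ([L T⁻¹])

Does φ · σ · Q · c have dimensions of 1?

no

Sum the exponent of each base dimension across the product:
  M: [φ]_M + [σ]_M + [Q]_M + [c]_M = (1) + (1) + (0) + (0) = 2
  L: [φ]_L + [σ]_L + [Q]_L + [c]_L = (-1) + (-1) + (3) + (1) = 2
  T: [φ]_T + [σ]_T + [Q]_T + [c]_T = (1) + (-2) + (-1) + (-1) = -3
Net dimensions [M² L² T⁻³] ≠ [1] — not dimensionless.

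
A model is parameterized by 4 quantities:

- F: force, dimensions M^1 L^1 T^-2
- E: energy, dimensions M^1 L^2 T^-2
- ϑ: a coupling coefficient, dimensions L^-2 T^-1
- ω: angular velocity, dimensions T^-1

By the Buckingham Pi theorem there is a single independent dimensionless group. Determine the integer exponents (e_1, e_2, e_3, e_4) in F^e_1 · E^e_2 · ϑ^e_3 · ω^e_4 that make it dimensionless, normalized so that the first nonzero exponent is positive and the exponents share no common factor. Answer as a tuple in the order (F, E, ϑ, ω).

M: e_1·(1) + e_2·(1) + e_3·(0) + e_4·(0) = 0
L: e_1·(1) + e_2·(2) + e_3·(-2) + e_4·(0) = 0
T: e_1·(-2) + e_2·(-2) + e_3·(-1) + e_4·(-1) = 0
Solving this homogeneous linear system for the smallest-integer solution (first nonzero entry positive) gives (2, -2, -1, 1).

(2, -2, -1, 1)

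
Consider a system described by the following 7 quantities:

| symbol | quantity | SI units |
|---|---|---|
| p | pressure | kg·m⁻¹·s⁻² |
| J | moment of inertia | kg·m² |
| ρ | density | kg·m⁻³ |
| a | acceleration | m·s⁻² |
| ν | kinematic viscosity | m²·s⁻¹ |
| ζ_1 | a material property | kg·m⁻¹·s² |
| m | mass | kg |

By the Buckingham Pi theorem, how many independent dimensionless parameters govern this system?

There are 7 variables and 3 base dimensions (M, L, T).
The dimension matrix has rank 3.
Independent dimensionless groups: 7 − 3 = 4.

4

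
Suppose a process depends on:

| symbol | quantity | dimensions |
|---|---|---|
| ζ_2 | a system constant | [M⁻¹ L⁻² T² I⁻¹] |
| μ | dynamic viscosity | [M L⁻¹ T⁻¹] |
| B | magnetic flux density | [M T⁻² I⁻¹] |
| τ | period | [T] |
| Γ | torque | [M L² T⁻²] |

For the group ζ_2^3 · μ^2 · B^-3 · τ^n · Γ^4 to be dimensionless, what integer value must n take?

-2

Balance the T exponent: (1)·n from τ, plus 3·(2) + 2·(-1) − 3·(-2) + 4·(-2) = 2 from the rest, must sum to zero.
n + 2 = 0, so n = -2.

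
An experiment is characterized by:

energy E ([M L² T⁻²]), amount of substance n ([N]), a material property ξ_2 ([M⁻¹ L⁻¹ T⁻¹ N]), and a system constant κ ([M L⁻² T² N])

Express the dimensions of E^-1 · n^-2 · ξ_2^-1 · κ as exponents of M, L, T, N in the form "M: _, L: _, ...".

M: 1, L: -3, T: 5, N: -2

Collect each base-dimension exponent across the product:
  M: −(1) − 2·(0) − (-1) + (1) = 1
  L: −(2) − 2·(0) − (-1) + (-2) = -3
  T: −(-2) − 2·(0) − (-1) + (2) = 5
  N: −(0) − 2·(1) − (1) + (1) = -2
So the dimensions are [M L⁻³ T⁵ N⁻²].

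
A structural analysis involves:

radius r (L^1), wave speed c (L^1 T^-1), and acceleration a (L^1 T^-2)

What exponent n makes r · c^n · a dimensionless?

-2

Balance the L exponent: (1)·n from c, plus (1) + (1) = 2 from the rest, must sum to zero.
n + 2 = 0, so n = -2.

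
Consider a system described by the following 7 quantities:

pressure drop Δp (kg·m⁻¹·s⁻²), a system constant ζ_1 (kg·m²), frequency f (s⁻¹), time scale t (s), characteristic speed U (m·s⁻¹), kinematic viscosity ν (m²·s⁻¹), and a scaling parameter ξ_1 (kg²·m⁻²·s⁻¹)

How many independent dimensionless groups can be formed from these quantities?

4

There are 7 variables and 3 base dimensions (M, L, T).
The dimension matrix has rank 3.
Independent dimensionless groups: 7 − 3 = 4.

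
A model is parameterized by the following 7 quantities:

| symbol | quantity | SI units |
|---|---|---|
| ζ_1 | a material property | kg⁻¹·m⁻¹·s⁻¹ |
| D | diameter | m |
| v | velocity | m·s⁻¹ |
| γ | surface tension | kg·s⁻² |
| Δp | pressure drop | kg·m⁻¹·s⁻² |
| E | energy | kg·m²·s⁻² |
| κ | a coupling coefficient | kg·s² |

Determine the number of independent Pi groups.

4

There are 7 variables and 3 base dimensions (M, L, T).
The dimension matrix has rank 3.
Independent dimensionless groups: 7 − 3 = 4.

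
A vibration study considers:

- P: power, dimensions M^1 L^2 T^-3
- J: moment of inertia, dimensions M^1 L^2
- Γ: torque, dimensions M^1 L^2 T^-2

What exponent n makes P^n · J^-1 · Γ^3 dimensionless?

-2

Balance the M exponent: (1)·n from P, plus −(1) + 3·(1) = 2 from the rest, must sum to zero.
n + 2 = 0, so n = -2.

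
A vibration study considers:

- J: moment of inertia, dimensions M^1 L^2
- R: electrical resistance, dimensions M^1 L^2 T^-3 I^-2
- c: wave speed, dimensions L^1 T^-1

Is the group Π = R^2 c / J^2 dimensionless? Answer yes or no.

no

Sum the exponent of each base dimension across the product:
  M: −2·[J]_M + 2·[R]_M + [c]_M = −2·(1) + 2·(1) + (0) = 0
  L: −2·[J]_L + 2·[R]_L + [c]_L = −2·(2) + 2·(2) + (1) = 1
  T: −2·[J]_T + 2·[R]_T + [c]_T = −2·(0) + 2·(-3) + (-1) = -7
  I: −2·[J]_I + 2·[R]_I + [c]_I = −2·(0) + 2·(-2) + (0) = -4
Net dimensions [L T⁻⁷ I⁻⁴] ≠ [1] — not dimensionless.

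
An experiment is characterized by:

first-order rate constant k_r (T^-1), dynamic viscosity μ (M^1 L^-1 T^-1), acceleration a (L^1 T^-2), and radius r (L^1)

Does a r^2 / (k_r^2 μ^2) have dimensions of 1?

Sum the exponent of each base dimension across the product:
  M: −2·[k_r]_M − 2·[μ]_M + [a]_M + 2·[r]_M = −2·(0) − 2·(1) + (0) + 2·(0) = -2
  L: −2·[k_r]_L − 2·[μ]_L + [a]_L + 2·[r]_L = −2·(0) − 2·(-1) + (1) + 2·(1) = 5
  T: −2·[k_r]_T − 2·[μ]_T + [a]_T + 2·[r]_T = −2·(-1) − 2·(-1) + (-2) + 2·(0) = 2
Net dimensions [M⁻² L⁵ T²] ≠ [1] — not dimensionless.

no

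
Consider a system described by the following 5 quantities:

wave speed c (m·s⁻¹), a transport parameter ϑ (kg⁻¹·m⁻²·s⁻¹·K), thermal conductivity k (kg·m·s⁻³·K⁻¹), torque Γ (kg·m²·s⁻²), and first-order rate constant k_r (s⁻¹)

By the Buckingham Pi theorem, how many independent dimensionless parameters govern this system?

There are 5 variables and 4 base dimensions (M, L, T, Θ).
The dimension matrix has rank 4.
Independent dimensionless groups: 5 − 4 = 1.

1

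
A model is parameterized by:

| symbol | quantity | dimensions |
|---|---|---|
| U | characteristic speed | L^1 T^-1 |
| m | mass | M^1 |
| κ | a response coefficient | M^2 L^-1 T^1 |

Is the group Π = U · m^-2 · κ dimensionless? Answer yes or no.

Sum the exponent of each base dimension across the product:
  M: [U]_M − 2·[m]_M + [κ]_M = (0) − 2·(1) + (2) = 0
  L: [U]_L − 2·[m]_L + [κ]_L = (1) − 2·(0) + (-1) = 0
  T: [U]_T − 2·[m]_T + [κ]_T = (-1) − 2·(0) + (1) = 0
All base exponents vanish — dimensionless.

yes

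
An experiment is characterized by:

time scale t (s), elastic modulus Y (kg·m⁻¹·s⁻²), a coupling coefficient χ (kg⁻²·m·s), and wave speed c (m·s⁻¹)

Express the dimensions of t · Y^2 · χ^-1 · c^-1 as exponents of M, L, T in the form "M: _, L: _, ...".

M: 4, L: -4, T: -3

Collect each base-dimension exponent across the product:
  M: (0) + 2·(1) − (-2) − (0) = 4
  L: (0) + 2·(-1) − (1) − (1) = -4
  T: (1) + 2·(-2) − (1) − (-1) = -3
So the dimensions are [M⁴ L⁻⁴ T⁻³].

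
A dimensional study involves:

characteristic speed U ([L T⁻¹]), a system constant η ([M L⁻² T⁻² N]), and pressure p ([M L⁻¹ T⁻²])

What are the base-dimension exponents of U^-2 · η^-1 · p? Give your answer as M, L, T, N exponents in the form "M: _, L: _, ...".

M: 0, L: -1, T: 2, N: -1

Collect each base-dimension exponent across the product:
  M: −2·(0) − (1) + (1) = 0
  L: −2·(1) − (-2) + (-1) = -1
  T: −2·(-1) − (-2) + (-2) = 2
  N: −2·(0) − (1) + (0) = -1
So the dimensions are [L⁻¹ T² N⁻¹].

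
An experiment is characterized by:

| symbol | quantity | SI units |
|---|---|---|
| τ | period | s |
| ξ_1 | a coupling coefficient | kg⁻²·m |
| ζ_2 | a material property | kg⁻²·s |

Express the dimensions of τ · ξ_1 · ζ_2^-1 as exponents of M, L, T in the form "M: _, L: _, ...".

Collect each base-dimension exponent across the product:
  M: (0) + (-2) − (-2) = 0
  L: (0) + (1) − (0) = 1
  T: (1) + (0) − (1) = 0
So the dimensions are [L].

M: 0, L: 1, T: 0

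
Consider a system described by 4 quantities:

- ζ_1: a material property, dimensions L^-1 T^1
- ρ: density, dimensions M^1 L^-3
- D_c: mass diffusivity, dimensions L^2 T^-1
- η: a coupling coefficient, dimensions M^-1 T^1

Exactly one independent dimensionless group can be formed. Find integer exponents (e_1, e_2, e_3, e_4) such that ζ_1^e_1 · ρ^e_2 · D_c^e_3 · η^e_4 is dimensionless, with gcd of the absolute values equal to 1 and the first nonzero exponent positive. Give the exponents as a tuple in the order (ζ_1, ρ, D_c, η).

(1, 1, 2, 1)

M: e_1·(0) + e_2·(1) + e_3·(0) + e_4·(-1) = 0
L: e_1·(-1) + e_2·(-3) + e_3·(2) + e_4·(0) = 0
T: e_1·(1) + e_2·(0) + e_3·(-1) + e_4·(1) = 0
Solving this homogeneous linear system for the smallest-integer solution (first nonzero entry positive) gives (1, 1, 2, 1).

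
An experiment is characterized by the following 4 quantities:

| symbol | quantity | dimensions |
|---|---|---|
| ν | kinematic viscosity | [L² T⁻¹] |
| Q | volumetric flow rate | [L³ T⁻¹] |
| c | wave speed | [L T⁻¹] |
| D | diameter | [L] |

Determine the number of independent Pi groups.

There are 4 variables and 2 base dimensions (L, T).
The dimension matrix has rank 2.
Independent dimensionless groups: 4 − 2 = 2.

2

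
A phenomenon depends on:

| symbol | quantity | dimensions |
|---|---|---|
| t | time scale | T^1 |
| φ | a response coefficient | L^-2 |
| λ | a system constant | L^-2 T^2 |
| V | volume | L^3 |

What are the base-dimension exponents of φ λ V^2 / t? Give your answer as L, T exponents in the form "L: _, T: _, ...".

Collect each base-dimension exponent across the product:
  L: −(0) + (-2) + (-2) + 2·(3) = 2
  T: −(1) + (0) + (2) + 2·(0) = 1
So the dimensions are [L² T].

L: 2, T: 1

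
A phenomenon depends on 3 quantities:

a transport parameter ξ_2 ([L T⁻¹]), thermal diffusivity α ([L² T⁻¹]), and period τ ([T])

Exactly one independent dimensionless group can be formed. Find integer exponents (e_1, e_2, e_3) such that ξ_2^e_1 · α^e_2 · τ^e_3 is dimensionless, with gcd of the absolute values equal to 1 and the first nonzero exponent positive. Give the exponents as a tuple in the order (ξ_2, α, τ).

L: e_1·(1) + e_2·(2) + e_3·(0) = 0
T: e_1·(-1) + e_2·(-1) + e_3·(1) = 0
Solving this homogeneous linear system for the smallest-integer solution (first nonzero entry positive) gives (2, -1, 1).

(2, -1, 1)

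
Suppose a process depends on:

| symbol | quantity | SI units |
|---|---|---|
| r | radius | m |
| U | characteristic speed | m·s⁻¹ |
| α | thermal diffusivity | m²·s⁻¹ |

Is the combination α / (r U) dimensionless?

Sum the exponent of each base dimension across the product:
  M: −[r]_M − [U]_M + [α]_M = −(0) − (0) + (0) = 0
  L: −[r]_L − [U]_L + [α]_L = −(1) − (1) + (2) = 0
  T: −[r]_T − [U]_T + [α]_T = −(0) − (-1) + (-1) = 0
All base exponents vanish — dimensionless.

yes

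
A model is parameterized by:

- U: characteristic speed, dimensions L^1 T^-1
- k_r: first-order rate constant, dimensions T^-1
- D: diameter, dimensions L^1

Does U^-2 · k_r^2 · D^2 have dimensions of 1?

yes

Sum the exponent of each base dimension across the product:
  M: −2·[U]_M + 2·[k_r]_M + 2·[D]_M = −2·(0) + 2·(0) + 2·(0) = 0
  L: −2·[U]_L + 2·[k_r]_L + 2·[D]_L = −2·(1) + 2·(0) + 2·(1) = 0
  T: −2·[U]_T + 2·[k_r]_T + 2·[D]_T = −2·(-1) + 2·(-1) + 2·(0) = 0
  Θ: −2·[U]_Θ + 2·[k_r]_Θ + 2·[D]_Θ = −2·(0) + 2·(0) + 2·(0) = 0
All base exponents vanish — dimensionless.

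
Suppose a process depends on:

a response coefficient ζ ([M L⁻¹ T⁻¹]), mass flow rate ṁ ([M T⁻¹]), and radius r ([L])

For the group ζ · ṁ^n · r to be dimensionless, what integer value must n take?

-1

Balance the M exponent: (1)·n from ṁ, plus (1) + (0) = 1 from the rest, must sum to zero.
n + 1 = 0, so n = -1.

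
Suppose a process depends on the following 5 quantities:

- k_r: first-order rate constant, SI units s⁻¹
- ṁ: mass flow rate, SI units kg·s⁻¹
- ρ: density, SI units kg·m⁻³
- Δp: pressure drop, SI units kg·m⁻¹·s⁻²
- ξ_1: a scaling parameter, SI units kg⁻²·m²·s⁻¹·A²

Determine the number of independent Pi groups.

There are 5 variables and 4 base dimensions (M, L, T, I).
The dimension matrix has rank 4.
Independent dimensionless groups: 5 − 4 = 1.

1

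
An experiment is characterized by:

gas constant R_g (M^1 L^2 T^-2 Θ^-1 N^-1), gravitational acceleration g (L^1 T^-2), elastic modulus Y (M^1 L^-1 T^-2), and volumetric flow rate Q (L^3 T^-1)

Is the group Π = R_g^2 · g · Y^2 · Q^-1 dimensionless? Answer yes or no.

no

Sum the exponent of each base dimension across the product:
  M: 2·[R_g]_M + [g]_M + 2·[Y]_M − [Q]_M = 2·(1) + (0) + 2·(1) − (0) = 4
  L: 2·[R_g]_L + [g]_L + 2·[Y]_L − [Q]_L = 2·(2) + (1) + 2·(-1) − (3) = 0
  T: 2·[R_g]_T + [g]_T + 2·[Y]_T − [Q]_T = 2·(-2) + (-2) + 2·(-2) − (-1) = -9
  Θ: 2·[R_g]_Θ + [g]_Θ + 2·[Y]_Θ − [Q]_Θ = 2·(-1) + (0) + 2·(0) − (0) = -2
  N: 2·[R_g]_N + [g]_N + 2·[Y]_N − [Q]_N = 2·(-1) + (0) + 2·(0) − (0) = -2
Net dimensions [M⁴ T⁻⁹ Θ⁻² N⁻²] ≠ [1] — not dimensionless.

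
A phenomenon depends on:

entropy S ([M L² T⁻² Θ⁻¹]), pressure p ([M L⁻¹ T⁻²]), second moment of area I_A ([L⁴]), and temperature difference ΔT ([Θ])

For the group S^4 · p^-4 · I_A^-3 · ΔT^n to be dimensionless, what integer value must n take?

4

Balance the Θ exponent: (1)·n from ΔT, plus 4·(-1) − 4·(0) − 3·(0) = -4 from the rest, must sum to zero.
n − 4 = 0, so n = 4.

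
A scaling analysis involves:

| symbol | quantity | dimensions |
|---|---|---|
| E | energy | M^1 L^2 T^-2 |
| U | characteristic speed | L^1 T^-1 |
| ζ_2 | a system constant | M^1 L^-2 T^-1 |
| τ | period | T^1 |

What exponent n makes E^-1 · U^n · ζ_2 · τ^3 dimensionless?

4

Balance the L exponent: (1)·n from U, plus −(2) + (-2) + 3·(0) = -4 from the rest, must sum to zero.
n − 4 = 0, so n = 4.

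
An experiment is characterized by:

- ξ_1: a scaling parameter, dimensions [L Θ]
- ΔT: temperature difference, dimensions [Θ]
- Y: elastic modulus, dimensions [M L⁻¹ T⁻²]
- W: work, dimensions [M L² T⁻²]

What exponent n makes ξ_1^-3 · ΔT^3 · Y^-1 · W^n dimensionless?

Balance the M exponent: (1)·n from W, plus −3·(0) + 3·(0) − (1) = -1 from the rest, must sum to zero.
n − 1 = 0, so n = 1.

1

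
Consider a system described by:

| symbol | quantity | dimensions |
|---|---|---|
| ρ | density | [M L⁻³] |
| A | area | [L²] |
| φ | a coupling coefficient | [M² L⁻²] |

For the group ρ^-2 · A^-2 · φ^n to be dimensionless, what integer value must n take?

Balance the M exponent: (2)·n from φ, plus −2·(1) − 2·(0) = -2 from the rest, must sum to zero.
2n − 2 = 0, so n = 1.

1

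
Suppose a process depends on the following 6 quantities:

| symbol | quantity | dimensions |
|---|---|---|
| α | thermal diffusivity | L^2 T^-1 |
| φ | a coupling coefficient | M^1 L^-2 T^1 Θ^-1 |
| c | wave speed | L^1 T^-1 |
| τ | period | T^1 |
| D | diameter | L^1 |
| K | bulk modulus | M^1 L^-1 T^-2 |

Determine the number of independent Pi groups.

2

There are 6 variables and 4 base dimensions (M, L, T, Θ).
The dimension matrix has rank 4.
Independent dimensionless groups: 6 − 4 = 2.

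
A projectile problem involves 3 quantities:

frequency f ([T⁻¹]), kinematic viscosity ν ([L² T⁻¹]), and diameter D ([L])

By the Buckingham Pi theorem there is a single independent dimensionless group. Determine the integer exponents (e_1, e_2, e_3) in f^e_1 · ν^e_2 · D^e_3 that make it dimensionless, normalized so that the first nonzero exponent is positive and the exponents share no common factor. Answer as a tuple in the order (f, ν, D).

L: e_1·(0) + e_2·(2) + e_3·(1) = 0
T: e_1·(-1) + e_2·(-1) + e_3·(0) = 0
Solving this homogeneous linear system for the smallest-integer solution (first nonzero entry positive) gives (1, -1, 2).

(1, -1, 2)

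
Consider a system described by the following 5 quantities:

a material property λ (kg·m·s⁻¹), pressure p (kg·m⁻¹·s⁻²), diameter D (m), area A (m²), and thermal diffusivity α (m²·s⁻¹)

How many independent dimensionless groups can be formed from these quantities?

2

There are 5 variables and 3 base dimensions (M, L, T).
The dimension matrix has rank 3.
Independent dimensionless groups: 5 − 3 = 2.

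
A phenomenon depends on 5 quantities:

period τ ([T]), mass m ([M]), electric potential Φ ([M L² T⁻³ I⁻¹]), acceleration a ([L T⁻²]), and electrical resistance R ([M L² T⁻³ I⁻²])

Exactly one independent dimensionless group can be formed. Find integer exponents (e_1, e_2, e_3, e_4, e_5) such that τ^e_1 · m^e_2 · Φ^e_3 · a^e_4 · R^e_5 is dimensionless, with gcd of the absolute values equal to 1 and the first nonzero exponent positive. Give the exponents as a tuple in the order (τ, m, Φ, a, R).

M: e_1·(0) + e_2·(1) + e_3·(1) + e_4·(0) + e_5·(1) = 0
L: e_1·(0) + e_2·(0) + e_3·(2) + e_4·(1) + e_5·(2) = 0
T: e_1·(1) + e_2·(0) + e_3·(-3) + e_4·(-2) + e_5·(-3) = 0
I: e_1·(0) + e_2·(0) + e_3·(-1) + e_4·(0) + e_5·(-2) = 0
Solving this homogeneous linear system for the smallest-integer solution (first nonzero entry positive) gives (1, 1, -2, 2, 1).

(1, 1, -2, 2, 1)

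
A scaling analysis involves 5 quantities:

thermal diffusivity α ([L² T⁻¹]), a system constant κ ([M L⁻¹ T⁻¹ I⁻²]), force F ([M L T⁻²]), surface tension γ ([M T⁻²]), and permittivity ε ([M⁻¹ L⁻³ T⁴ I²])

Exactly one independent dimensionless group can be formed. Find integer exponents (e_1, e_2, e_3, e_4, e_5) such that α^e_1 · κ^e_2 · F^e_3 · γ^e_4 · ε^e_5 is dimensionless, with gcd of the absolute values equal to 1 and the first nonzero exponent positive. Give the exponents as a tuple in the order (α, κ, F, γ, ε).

(3, 1, -2, 2, 1)

M: e_1·(0) + e_2·(1) + e_3·(1) + e_4·(1) + e_5·(-1) = 0
L: e_1·(2) + e_2·(-1) + e_3·(1) + e_4·(0) + e_5·(-3) = 0
T: e_1·(-1) + e_2·(-1) + e_3·(-2) + e_4·(-2) + e_5·(4) = 0
I: e_1·(0) + e_2·(-2) + e_3·(0) + e_4·(0) + e_5·(2) = 0
Solving this homogeneous linear system for the smallest-integer solution (first nonzero entry positive) gives (3, 1, -2, 2, 1).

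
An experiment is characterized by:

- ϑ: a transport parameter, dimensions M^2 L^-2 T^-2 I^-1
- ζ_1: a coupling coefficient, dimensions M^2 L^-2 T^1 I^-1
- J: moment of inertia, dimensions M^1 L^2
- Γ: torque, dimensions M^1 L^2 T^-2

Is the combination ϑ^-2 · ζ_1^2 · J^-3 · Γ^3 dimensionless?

Sum the exponent of each base dimension across the product:
  M: −2·[ϑ]_M + 2·[ζ_1]_M − 3·[J]_M + 3·[Γ]_M = −2·(2) + 2·(2) − 3·(1) + 3·(1) = 0
  L: −2·[ϑ]_L + 2·[ζ_1]_L − 3·[J]_L + 3·[Γ]_L = −2·(-2) + 2·(-2) − 3·(2) + 3·(2) = 0
  T: −2·[ϑ]_T + 2·[ζ_1]_T − 3·[J]_T + 3·[Γ]_T = −2·(-2) + 2·(1) − 3·(0) + 3·(-2) = 0
  I: −2·[ϑ]_I + 2·[ζ_1]_I − 3·[J]_I + 3·[Γ]_I = −2·(-1) + 2·(-1) − 3·(0) + 3·(0) = 0
All base exponents vanish — dimensionless.

yes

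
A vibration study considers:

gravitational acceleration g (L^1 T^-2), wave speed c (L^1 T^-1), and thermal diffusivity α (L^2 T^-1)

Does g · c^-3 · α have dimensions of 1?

Sum the exponent of each base dimension across the product:
  L: [g]_L − 3·[c]_L + [α]_L = (1) − 3·(1) + (2) = 0
  T: [g]_T − 3·[c]_T + [α]_T = (-2) − 3·(-1) + (-1) = 0
All base exponents vanish — dimensionless.

yes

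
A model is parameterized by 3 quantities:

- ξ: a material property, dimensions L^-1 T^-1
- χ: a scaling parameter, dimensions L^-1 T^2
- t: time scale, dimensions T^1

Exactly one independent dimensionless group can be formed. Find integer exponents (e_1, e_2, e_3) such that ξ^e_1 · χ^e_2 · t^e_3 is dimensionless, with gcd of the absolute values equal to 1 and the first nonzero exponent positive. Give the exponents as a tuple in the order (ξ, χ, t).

(1, -1, 3)

L: e_1·(-1) + e_2·(-1) + e_3·(0) = 0
T: e_1·(-1) + e_2·(2) + e_3·(1) = 0
Solving this homogeneous linear system for the smallest-integer solution (first nonzero entry positive) gives (1, -1, 3).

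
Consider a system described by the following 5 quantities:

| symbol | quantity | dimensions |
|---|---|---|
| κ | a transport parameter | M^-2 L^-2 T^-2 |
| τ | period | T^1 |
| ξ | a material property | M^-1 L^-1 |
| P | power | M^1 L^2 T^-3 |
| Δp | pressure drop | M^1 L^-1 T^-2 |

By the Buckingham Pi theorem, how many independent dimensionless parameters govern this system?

2

There are 5 variables and 3 base dimensions (M, L, T).
The dimension matrix has rank 3.
Independent dimensionless groups: 5 − 3 = 2.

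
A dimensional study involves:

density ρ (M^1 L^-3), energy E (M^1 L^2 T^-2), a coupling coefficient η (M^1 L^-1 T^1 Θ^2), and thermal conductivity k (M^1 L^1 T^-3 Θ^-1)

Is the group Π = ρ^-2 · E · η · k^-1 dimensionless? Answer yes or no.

Sum the exponent of each base dimension across the product:
  M: −2·[ρ]_M + [E]_M + [η]_M − [k]_M = −2·(1) + (1) + (1) − (1) = -1
  L: −2·[ρ]_L + [E]_L + [η]_L − [k]_L = −2·(-3) + (2) + (-1) − (1) = 6
  T: −2·[ρ]_T + [E]_T + [η]_T − [k]_T = −2·(0) + (-2) + (1) − (-3) = 2
  Θ: −2·[ρ]_Θ + [E]_Θ + [η]_Θ − [k]_Θ = −2·(0) + (0) + (2) − (-1) = 3
Net dimensions [M⁻¹ L⁶ T² Θ³] ≠ [1] — not dimensionless.

no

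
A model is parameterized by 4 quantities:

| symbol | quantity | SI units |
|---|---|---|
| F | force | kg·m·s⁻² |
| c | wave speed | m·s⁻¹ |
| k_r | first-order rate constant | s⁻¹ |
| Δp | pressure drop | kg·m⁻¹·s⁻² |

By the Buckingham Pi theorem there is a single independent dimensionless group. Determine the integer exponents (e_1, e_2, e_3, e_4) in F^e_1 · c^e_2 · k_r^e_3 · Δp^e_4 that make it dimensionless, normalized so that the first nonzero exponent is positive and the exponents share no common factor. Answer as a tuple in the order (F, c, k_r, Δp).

M: e_1·(1) + e_2·(0) + e_3·(0) + e_4·(1) = 0
L: e_1·(1) + e_2·(1) + e_3·(0) + e_4·(-1) = 0
T: e_1·(-2) + e_2·(-1) + e_3·(-1) + e_4·(-2) = 0
Solving this homogeneous linear system for the smallest-integer solution (first nonzero entry positive) gives (1, -2, 2, -1).

(1, -2, 2, -1)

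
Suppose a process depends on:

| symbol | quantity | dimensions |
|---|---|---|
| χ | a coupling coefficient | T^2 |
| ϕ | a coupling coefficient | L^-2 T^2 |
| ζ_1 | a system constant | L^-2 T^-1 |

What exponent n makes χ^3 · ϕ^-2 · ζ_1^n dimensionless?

2

Balance the L exponent: (-2)·n from ζ_1, plus 3·(0) − 2·(-2) = 4 from the rest, must sum to zero.
-2n + 4 = 0, so n = 2.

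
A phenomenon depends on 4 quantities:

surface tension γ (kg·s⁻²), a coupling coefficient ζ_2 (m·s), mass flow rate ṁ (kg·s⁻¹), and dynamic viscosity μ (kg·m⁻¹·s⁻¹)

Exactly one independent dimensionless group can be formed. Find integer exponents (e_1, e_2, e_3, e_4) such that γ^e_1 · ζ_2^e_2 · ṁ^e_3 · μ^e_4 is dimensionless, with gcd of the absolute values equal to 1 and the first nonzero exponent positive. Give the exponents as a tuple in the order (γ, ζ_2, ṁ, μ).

M: e_1·(1) + e_2·(0) + e_3·(1) + e_4·(1) = 0
L: e_1·(0) + e_2·(1) + e_3·(0) + e_4·(-1) = 0
T: e_1·(-2) + e_2·(1) + e_3·(-1) + e_4·(-1) = 0
Solving this homogeneous linear system for the smallest-integer solution (first nonzero entry positive) gives (1, 1, -2, 1).

(1, 1, -2, 1)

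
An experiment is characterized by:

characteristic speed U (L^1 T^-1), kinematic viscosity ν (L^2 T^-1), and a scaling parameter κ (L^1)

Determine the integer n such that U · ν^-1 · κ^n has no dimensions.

Balance the L exponent: (1)·n from κ, plus (1) − (2) = -1 from the rest, must sum to zero.
n − 1 = 0, so n = 1.

1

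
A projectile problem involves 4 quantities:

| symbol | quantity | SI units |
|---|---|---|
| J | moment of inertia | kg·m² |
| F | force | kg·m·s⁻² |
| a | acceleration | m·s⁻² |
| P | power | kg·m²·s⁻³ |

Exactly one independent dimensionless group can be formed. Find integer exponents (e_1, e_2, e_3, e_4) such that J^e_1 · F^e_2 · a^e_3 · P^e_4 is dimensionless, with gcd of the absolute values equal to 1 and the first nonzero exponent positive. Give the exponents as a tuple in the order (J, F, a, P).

(1, 3, 3, -4)

M: e_1·(1) + e_2·(1) + e_3·(0) + e_4·(1) = 0
L: e_1·(2) + e_2·(1) + e_3·(1) + e_4·(2) = 0
T: e_1·(0) + e_2·(-2) + e_3·(-2) + e_4·(-3) = 0
Solving this homogeneous linear system for the smallest-integer solution (first nonzero entry positive) gives (1, 3, 3, -4).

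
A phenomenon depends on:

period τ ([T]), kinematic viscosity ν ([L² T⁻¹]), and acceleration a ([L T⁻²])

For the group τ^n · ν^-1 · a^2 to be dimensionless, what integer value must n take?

Balance the T exponent: (1)·n from τ, plus −(-1) + 2·(-2) = -3 from the rest, must sum to zero.
n − 3 = 0, so n = 3.

3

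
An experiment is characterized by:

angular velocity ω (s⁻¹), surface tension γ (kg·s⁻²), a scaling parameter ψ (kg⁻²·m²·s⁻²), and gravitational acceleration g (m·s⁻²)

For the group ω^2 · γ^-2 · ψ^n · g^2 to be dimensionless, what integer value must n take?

-1

Balance the M exponent: (-2)·n from ψ, plus 2·(0) − 2·(1) + 2·(0) = -2 from the rest, must sum to zero.
-2n − 2 = 0, so n = -1.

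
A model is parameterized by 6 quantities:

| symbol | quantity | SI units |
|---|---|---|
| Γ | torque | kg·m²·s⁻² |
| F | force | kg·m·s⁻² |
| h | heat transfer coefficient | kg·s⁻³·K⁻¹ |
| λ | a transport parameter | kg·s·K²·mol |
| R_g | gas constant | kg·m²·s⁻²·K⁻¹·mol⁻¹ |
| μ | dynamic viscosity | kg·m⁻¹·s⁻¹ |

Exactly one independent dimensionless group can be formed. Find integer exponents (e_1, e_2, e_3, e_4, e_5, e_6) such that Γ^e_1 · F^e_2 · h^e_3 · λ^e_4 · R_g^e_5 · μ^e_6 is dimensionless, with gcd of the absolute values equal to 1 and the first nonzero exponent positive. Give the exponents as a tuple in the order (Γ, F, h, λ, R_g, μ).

M: e_1·(1) + e_2·(1) + e_3·(1) + e_4·(1) + e_5·(1) + e_6·(1) = 0
L: e_1·(2) + e_2·(1) + e_3·(0) + e_4·(0) + e_5·(2) + e_6·(-1) = 0
T: e_1·(-2) + e_2·(-2) + e_3·(-3) + e_4·(1) + e_5·(-2) + e_6·(-1) = 0
Θ: e_1·(0) + e_2·(0) + e_3·(-1) + e_4·(2) + e_5·(-1) + e_6·(0) = 0
N: e_1·(0) + e_2·(0) + e_3·(0) + e_4·(1) + e_5·(-1) + e_6·(0) = 0
Solving this homogeneous linear system for the smallest-integer solution (first nonzero entry positive) gives (3, -2, -1, -1, -1, 2).

(3, -2, -1, -1, -1, 2)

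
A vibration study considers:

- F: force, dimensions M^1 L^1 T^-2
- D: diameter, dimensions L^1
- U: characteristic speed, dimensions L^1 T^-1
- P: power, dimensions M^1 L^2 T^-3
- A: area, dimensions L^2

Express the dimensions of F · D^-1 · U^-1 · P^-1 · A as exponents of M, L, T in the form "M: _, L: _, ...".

Collect each base-dimension exponent across the product:
  M: (1) − (0) − (0) − (1) + (0) = 0
  L: (1) − (1) − (1) − (2) + (2) = -1
  T: (-2) − (0) − (-1) − (-3) + (0) = 2
So the dimensions are [L⁻¹ T²].

M: 0, L: -1, T: 2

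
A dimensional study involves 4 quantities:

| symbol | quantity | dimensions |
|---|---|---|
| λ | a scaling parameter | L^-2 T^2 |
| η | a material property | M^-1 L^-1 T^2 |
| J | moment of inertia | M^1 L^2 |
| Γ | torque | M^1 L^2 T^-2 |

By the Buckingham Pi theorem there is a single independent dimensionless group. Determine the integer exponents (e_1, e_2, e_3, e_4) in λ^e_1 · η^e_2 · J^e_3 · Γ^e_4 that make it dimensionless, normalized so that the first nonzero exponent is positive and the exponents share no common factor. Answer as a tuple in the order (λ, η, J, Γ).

M: e_1·(0) + e_2·(-1) + e_3·(1) + e_4·(1) = 0
L: e_1·(-2) + e_2·(-1) + e_3·(2) + e_4·(2) = 0
T: e_1·(2) + e_2·(2) + e_3·(0) + e_4·(-2) = 0
Solving this homogeneous linear system for the smallest-integer solution (first nonzero entry positive) gives (1, 2, -1, 3).

(1, 2, -1, 3)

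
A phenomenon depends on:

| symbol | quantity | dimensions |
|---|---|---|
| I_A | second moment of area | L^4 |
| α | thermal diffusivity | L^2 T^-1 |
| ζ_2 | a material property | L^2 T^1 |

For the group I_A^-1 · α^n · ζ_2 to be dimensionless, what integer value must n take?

Balance the L exponent: (2)·n from α, plus −(4) + (2) = -2 from the rest, must sum to zero.
2n − 2 = 0, so n = 1.

1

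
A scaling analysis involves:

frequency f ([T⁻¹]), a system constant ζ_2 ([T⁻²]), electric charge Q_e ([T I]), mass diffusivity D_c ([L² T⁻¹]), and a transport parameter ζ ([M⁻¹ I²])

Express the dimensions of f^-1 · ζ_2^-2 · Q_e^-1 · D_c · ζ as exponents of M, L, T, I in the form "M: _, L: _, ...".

Collect each base-dimension exponent across the product:
  M: −(0) − 2·(0) − (0) + (0) + (-1) = -1
  L: −(0) − 2·(0) − (0) + (2) + (0) = 2
  T: −(-1) − 2·(-2) − (1) + (-1) + (0) = 3
  I: −(0) − 2·(0) − (1) + (0) + (2) = 1
So the dimensions are [M⁻¹ L² T³ I].

M: -1, L: 2, T: 3, I: 1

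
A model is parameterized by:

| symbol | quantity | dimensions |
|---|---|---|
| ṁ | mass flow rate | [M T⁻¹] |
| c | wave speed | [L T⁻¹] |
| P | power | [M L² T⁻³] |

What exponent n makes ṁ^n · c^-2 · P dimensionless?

-1

Balance the M exponent: (1)·n from ṁ, plus −2·(0) + (1) = 1 from the rest, must sum to zero.
n + 1 = 0, so n = -1.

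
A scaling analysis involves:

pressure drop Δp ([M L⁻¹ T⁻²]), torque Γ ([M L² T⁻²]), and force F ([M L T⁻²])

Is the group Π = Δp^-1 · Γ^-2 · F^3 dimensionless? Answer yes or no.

yes

Sum the exponent of each base dimension across the product:
  M: −[Δp]_M − 2·[Γ]_M + 3·[F]_M = −(1) − 2·(1) + 3·(1) = 0
  L: −[Δp]_L − 2·[Γ]_L + 3·[F]_L = −(-1) − 2·(2) + 3·(1) = 0
  T: −[Δp]_T − 2·[Γ]_T + 3·[F]_T = −(-2) − 2·(-2) + 3·(-2) = 0
  Θ: −[Δp]_Θ − 2·[Γ]_Θ + 3·[F]_Θ = −(0) − 2·(0) + 3·(0) = 0
All base exponents vanish — dimensionless.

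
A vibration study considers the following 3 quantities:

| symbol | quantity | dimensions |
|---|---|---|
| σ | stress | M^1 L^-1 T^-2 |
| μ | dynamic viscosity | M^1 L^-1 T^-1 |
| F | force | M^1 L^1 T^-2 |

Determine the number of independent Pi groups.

0

There are 3 variables and 3 base dimensions (M, L, T).
The dimension matrix has rank 3.
Independent dimensionless groups: 3 − 3 = 0.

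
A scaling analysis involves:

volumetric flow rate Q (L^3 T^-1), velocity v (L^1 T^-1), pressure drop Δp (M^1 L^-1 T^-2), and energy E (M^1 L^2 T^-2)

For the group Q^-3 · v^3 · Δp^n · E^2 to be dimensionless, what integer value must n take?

-2

Balance the M exponent: (1)·n from Δp, plus −3·(0) + 3·(0) + 2·(1) = 2 from the rest, must sum to zero.
n + 2 = 0, so n = -2.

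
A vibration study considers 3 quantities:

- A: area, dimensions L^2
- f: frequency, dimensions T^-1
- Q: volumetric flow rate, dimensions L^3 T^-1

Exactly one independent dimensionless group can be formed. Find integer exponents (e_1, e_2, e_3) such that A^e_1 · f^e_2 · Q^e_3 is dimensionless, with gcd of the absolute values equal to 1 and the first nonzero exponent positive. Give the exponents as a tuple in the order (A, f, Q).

(3, 2, -2)

L: e_1·(2) + e_2·(0) + e_3·(3) = 0
T: e_1·(0) + e_2·(-1) + e_3·(-1) = 0
Solving this homogeneous linear system for the smallest-integer solution (first nonzero entry positive) gives (3, 2, -2).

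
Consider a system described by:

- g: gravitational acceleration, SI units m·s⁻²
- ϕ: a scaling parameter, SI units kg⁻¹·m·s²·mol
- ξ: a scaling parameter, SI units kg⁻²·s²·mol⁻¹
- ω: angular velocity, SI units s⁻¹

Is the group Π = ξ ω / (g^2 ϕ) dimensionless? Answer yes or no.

Sum the exponent of each base dimension across the product:
  M: −2·[g]_M − [ϕ]_M + [ξ]_M + [ω]_M = −2·(0) − (-1) + (-2) + (0) = -1
  L: −2·[g]_L − [ϕ]_L + [ξ]_L + [ω]_L = −2·(1) − (1) + (0) + (0) = -3
  T: −2·[g]_T − [ϕ]_T + [ξ]_T + [ω]_T = −2·(-2) − (2) + (2) + (-1) = 3
  N: −2·[g]_N − [ϕ]_N + [ξ]_N + [ω]_N = −2·(0) − (1) + (-1) + (0) = -2
Net dimensions [M⁻¹ L⁻³ T³ N⁻²] ≠ [1] — not dimensionless.

no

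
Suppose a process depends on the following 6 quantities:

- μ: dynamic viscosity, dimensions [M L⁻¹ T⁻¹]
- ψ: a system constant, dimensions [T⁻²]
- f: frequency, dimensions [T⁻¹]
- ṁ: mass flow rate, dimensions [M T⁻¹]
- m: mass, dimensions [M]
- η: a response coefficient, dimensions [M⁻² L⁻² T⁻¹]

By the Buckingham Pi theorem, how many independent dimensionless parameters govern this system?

There are 6 variables and 3 base dimensions (M, L, T).
The dimension matrix has rank 3.
Independent dimensionless groups: 6 − 3 = 3.

3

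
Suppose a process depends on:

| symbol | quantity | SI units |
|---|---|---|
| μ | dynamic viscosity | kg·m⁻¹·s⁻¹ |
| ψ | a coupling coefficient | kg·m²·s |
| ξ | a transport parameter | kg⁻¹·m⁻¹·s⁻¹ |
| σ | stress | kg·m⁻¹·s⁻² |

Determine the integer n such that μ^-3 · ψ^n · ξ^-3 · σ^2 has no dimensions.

Balance the M exponent: (1)·n from ψ, plus −3·(1) − 3·(-1) + 2·(1) = 2 from the rest, must sum to zero.
n + 2 = 0, so n = -2.

-2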